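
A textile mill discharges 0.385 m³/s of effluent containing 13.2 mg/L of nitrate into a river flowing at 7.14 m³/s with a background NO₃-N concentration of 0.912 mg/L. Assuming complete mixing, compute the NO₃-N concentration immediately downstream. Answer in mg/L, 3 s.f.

Flow-weighted mixing gives C = (0.385·13.2 + 7.14·0.912) / (0.385 + 7.14) = 11.59/7.525 = 1.541 mg/L.

1.54 mg/L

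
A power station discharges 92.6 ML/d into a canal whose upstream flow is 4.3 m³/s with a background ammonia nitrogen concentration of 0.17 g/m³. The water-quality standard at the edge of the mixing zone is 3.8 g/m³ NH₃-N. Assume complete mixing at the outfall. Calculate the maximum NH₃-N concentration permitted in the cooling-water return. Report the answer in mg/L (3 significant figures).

92.6 ML/d = 1.072 m³/s.
Mass balance: 3.8·5.372 = 1.072·Cₑ + 4.3·0.17.
Cₑ = (20.41 − 0.731) / 1.072 = 18.36 mg/L.

18.4 mg/L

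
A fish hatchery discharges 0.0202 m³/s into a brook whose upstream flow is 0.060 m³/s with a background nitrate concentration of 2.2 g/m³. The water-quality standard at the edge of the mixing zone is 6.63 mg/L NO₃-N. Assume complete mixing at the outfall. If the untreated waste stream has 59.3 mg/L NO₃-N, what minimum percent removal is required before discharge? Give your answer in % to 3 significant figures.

66.6 %

Mass balance: 6.63·0.0802 = 0.0202·Cₑ + 0.06·2.2.
Cₑ = (0.5317 − 0.132) / 0.0202 = 19.79 mg/L.
Required removal = 1 − 19.79/59.3 = 66.63 %.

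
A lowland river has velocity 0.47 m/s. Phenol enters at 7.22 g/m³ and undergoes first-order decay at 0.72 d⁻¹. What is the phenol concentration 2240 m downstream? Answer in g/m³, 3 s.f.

Travel time t = 2240 m / 0.47 m/s = 2240/0.47 = 4766 s = 0.05516 d.
First-order decay: C = 7.22·exp(−0.72·0.05516) = 7.22·0.9611 = 6.939 g/m³.

6.94 g/m³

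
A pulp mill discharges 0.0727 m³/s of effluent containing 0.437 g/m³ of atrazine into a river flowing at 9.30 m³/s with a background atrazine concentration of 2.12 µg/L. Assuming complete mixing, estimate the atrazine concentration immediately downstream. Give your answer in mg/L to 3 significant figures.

0.00549 mg/L

2.12 µg/L = 0.00212 mg/L.
Conservation of mass across the mixing zone: C = (0.0727·0.437 + 9.3·0.00212) / (0.0727 + 9.3) = 0.05149/9.373 = 0.005493 mg/L.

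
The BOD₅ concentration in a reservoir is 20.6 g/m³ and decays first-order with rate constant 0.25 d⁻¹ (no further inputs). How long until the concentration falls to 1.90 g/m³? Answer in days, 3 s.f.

t = ln(C₀/C)/k = ln(20.6/1.90)/0.25 = 2.383/0.25 = 9.534 d.

9.53 d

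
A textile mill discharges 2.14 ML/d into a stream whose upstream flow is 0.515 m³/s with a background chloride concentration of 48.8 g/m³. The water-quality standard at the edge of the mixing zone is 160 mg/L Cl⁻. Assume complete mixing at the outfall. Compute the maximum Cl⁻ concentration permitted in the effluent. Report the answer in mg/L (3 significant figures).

2.14 ML/d = 0.02477 m³/s.
Mass balance: 160·0.5398 = 0.02477·Cₑ + 0.515·48.8.
Cₑ = (86.36 − 25.13) / 0.02477 = 2472 mg/L.

2470 mg/L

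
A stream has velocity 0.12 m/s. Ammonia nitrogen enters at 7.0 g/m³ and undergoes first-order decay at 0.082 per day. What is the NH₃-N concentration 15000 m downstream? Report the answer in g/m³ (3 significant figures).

6.22 g/m³

Travel time t = 15000 m / 0.12 m/s = 1.5e+04/0.12 = 1.25e+05 s = 1.447 d.
First-order decay: C = 7.0·exp(−0.082·1.447) = 7.0·0.8881 = 6.217 g/m³.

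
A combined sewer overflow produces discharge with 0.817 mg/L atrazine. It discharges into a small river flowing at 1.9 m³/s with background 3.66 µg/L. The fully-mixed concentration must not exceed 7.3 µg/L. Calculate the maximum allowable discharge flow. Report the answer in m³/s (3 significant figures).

3.66 µg/L = 0.00366 mg/L.
7.3 µg/L = 0.0073 mg/L.
Mass balance at complete mixing: C_std·(Q_w + Q_r) = Q_w·C_e + Q_r·C_b.
Rearranging, Q_w = Q_r·(C_std − C_b)/(C_e − C_std) = 1.9·(0.0073 − 0.00366) / (0.817 − 0.0073) = 0.008541 m³/s.

0.00854 m³/s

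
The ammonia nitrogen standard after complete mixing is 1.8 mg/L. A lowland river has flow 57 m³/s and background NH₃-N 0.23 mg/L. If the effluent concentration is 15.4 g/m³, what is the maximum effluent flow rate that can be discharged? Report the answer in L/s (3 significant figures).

Mass balance at complete mixing: C_std·(Q_w + Q_r) = Q_w·C_e + Q_r·C_b.
Rearranging, Q_w = Q_r·(C_std − C_b)/(C_e − C_std) = 57·(1.8 − 0.23) / (15.4 − 1.8) = 6.58 m³/s.
= 6580 L/s.

6580 L/s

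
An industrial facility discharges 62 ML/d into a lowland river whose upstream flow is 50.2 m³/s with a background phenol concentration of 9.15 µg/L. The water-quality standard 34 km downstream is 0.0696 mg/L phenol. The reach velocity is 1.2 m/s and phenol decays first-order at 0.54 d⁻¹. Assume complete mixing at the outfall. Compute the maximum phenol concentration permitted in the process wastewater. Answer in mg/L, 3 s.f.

5.26 mg/L

62 ML/d = 0.7176 m³/s.
9.15 µg/L = 0.00915 mg/L.
Travel time to the compliance point: t = 3.4e+04/1.2 = 2.833e+04 s = 0.3279 d; decay factor exp(−0.54·0.3279) = 0.8377.
So the concentration just after mixing may be at most 0.0696/0.8377 = 0.08308 mg/L.
Mass balance: 0.08308·50.92 = 0.7176·Cₑ + 50.2·0.00915.
Cₑ = (4.23 − 0.4593) / 0.7176 = 5.255 mg/L.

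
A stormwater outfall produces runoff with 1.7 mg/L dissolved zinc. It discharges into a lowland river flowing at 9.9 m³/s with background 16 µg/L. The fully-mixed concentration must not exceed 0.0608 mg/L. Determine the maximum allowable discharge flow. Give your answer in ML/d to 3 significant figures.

23.4 ML/d

16 µg/L = 0.016 mg/L.
Mass balance at complete mixing: C_std·(Q_w + Q_r) = Q_w·C_e + Q_r·C_b.
Rearranging, Q_w = Q_r·(C_std − C_b)/(C_e − C_std) = 9.9·(0.0608 − 0.016) / (1.7 − 0.0608) = 0.2706 m³/s.
= 23.38 ML/d.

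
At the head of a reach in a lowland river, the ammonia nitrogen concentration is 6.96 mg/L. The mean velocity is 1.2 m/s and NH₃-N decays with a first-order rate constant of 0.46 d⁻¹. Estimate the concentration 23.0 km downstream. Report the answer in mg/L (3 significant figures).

Travel time t = 23.0 km / 1.2 m/s = 2.3e+04/1.2 = 1.917e+04 s = 0.2218 d.
First-order decay: C = 6.96·exp(−0.46·0.2218) = 6.96·0.903 = 6.285 mg/L.

6.28 mg/L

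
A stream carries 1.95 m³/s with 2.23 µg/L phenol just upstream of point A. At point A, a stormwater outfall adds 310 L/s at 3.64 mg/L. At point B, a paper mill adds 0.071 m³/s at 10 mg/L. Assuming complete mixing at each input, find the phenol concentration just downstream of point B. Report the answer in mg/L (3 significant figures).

2.23 µg/L = 0.00223 mg/L.
310 L/s = 0.31 m³/s.
After input A: C = (1.95·0.00223 + 0.31·3.64) / 2.26 = 0.5012 mg/L.
After input B: C = (2.26·0.5012 + 0.071·10) / 2.331 = 0.7905 mg/L.

0.791 mg/L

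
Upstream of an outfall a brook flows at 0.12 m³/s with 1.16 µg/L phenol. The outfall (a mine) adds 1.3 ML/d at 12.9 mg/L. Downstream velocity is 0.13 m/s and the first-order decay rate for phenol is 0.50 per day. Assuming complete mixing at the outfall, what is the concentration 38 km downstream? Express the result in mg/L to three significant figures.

0.265 mg/L

1.3 ML/d = 0.01505 m³/s.
1.16 µg/L = 0.00116 mg/L.
After complete mixing, C₀ = (0.01505·12.9 + 0.12·0.00116) / 0.135 = 1.438 mg/L.
Travel time t = 3.8e+04 m / 0.13 m/s = 2.923e+05 s = 3.383 d.
C = 1.438·exp(−0.50·3.383) = 1.438·0.1842 = 0.265 mg/L.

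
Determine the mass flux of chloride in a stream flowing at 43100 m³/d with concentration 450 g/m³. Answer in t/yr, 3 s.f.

43100 m³/d = 0.4988 m³/s.
Mass flux = Q·C = 0.4988 m³/s × 450 g/m³ = 224.5 g/s.
= 224.5 g/s × 31.56 = 7084 t/yr.

7080 t/yr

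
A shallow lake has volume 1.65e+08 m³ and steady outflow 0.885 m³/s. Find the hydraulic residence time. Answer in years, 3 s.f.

Q = 0.885 m³/s × 3.156e+07 s/yr = 2.793e+07 m³/yr.
Hydraulic residence time τ = V/Q = 1.65e+08/2.793e+07 = 5.908 yr.

5.91 yr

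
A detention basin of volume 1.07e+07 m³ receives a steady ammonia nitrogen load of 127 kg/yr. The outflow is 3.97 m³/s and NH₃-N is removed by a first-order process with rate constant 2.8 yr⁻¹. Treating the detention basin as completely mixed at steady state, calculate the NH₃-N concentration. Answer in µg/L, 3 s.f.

Outflow Q = 3.97 m³/s × 3.156e+07 s/yr = 1.253e+08 m³/yr.
Steady-state CSTR mass balance: W = Q·C + k·V·C, so C = W/(Q + kV).
Q + kV = 1.253e+08 + 2.8·1.07e+07 = 1.552e+08 m³/yr.
C = 127/1.552e+08 = 8.181e-07 kg/m³ = 0.0008181 mg/L = 0.8181 µg/L.

0.818 µg/L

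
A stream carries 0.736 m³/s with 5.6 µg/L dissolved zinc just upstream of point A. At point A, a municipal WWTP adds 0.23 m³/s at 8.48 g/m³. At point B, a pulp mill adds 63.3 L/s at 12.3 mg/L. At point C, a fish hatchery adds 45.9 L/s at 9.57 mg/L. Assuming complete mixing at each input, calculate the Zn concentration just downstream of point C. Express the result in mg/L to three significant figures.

5.6 µg/L = 0.0056 mg/L.
After input A: C = (0.736·0.0056 + 0.23·8.48) / 0.966 = 2.023 mg/L.
63.3 L/s = 0.0633 m³/s.
After input B: C = (0.966·2.023 + 0.0633·12.3) / 1.029 = 2.655 mg/L.
45.9 L/s = 0.0459 m³/s.
After input C: C = (1.029·2.655 + 0.0459·9.57) / 1.075 = 2.95 mg/L.

2.95 mg/L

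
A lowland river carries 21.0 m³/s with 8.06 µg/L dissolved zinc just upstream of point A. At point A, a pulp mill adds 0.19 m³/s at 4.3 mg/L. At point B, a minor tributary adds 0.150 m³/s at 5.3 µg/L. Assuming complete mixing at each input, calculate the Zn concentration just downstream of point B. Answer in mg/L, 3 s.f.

8.06 µg/L = 0.00806 mg/L.
After input A: C = (21·0.00806 + 0.19·4.3) / 21.19 = 0.04654 mg/L.
5.3 µg/L = 0.0053 mg/L.
After input B: C = (21.19·0.04654 + 0.15·0.0053) / 21.34 = 0.04625 mg/L.

0.0463 mg/L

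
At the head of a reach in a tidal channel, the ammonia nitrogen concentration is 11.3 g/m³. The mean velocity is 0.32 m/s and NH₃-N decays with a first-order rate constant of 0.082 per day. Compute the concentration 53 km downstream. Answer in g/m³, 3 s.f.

Travel time t = 53 km / 0.32 m/s = 5.3e+04/0.32 = 1.656e+05 s = 1.917 d.
First-order decay: C = 11.3·exp(−0.082·1.917) = 11.3·0.8545 = 9.656 g/m³.

9.66 g/m³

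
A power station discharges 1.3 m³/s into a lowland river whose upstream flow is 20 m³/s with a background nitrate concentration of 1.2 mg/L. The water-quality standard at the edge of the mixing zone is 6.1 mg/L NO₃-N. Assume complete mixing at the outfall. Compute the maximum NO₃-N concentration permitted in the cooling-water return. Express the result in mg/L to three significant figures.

81.5 mg/L

Mass balance: 6.1·21.3 = 1.3·Cₑ + 20·1.2.
Cₑ = (129.9 − 24) / 1.3 = 81.48 mg/L.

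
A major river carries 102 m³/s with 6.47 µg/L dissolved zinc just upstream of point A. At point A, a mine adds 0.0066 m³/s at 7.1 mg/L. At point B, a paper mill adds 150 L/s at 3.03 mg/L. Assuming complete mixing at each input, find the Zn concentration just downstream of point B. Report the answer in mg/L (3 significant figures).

0.0114 mg/L

6.47 µg/L = 0.00647 mg/L.
After input A: C = (102·0.00647 + 0.0066·7.1) / 102 = 0.006929 mg/L.
150 L/s = 0.15 m³/s.
After input B: C = (102·0.006929 + 0.15·3.03) / 102.2 = 0.01137 mg/L.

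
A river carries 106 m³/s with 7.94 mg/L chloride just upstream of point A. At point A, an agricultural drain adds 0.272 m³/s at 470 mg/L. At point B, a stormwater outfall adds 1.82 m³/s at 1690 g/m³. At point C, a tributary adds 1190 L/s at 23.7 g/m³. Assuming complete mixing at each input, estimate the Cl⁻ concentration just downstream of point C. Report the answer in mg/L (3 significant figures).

37.3 mg/L

After input A: C = (106·7.94 + 0.272·470) / 106.3 = 9.123 mg/L.
After input B: C = (106.3·9.123 + 1.82·1690) / 108.1 = 37.42 mg/L.
1190 L/s = 1.19 m³/s.
After input C: C = (108.1·37.42 + 1.19·23.7) / 109.3 = 37.27 mg/L.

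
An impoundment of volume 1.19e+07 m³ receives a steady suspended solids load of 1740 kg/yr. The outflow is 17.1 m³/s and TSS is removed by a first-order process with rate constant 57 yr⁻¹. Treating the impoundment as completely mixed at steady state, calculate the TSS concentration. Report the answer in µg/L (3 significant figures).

1.43 µg/L

Outflow Q = 17.1 m³/s × 3.156e+07 s/yr = 5.396e+08 m³/yr.
Steady-state CSTR mass balance: W = Q·C + k·V·C, so C = W/(Q + kV).
Q + kV = 5.396e+08 + 57·1.19e+07 = 1.218e+09 m³/yr.
C = 1740/1.218e+09 = 1.429e-06 kg/m³ = 0.001429 mg/L = 1.429 µg/L.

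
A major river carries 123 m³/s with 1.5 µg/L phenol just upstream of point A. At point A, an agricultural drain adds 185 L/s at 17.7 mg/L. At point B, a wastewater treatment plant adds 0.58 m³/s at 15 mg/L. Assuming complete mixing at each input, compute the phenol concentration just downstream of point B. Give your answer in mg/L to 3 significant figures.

0.0982 mg/L

1.5 µg/L = 0.0015 mg/L.
185 L/s = 0.185 m³/s.
After input A: C = (123·0.0015 + 0.185·17.7) / 123.2 = 0.02808 mg/L.
After input B: C = (123.2·0.02808 + 0.58·15) / 123.8 = 0.09824 mg/L.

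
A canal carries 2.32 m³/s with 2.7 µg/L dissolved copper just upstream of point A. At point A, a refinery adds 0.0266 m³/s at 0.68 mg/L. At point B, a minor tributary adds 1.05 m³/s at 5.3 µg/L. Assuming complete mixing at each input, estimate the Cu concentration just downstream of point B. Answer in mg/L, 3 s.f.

2.7 µg/L = 0.0027 mg/L.
After input A: C = (2.32·0.0027 + 0.0266·0.68) / 2.347 = 0.01038 mg/L.
5.3 µg/L = 0.0053 mg/L.
After input B: C = (2.347·0.01038 + 1.05·0.0053) / 3.397 = 0.008808 mg/L.

0.00881 mg/L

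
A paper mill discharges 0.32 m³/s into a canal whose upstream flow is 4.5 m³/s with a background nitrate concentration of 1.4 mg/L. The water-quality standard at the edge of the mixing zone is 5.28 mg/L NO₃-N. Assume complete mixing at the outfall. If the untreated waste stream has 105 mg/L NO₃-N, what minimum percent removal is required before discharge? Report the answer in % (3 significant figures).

Mass balance: 5.28·4.82 = 0.32·Cₑ + 4.5·1.4.
Cₑ = (25.45 − 6.3) / 0.32 = 59.84 mg/L.
Required removal = 1 − 59.84/105 = 43.01 %.

43.0 %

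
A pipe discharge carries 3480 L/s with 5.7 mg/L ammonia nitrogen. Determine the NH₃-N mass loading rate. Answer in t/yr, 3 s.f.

626 t/yr

3480 L/s = 3.48 m³/s.
Mass flux = Q·C = 3.48 m³/s × 5.7 g/m³ = 19.84 g/s.
= 19.84 g/s × 31.56 = 626 t/yr.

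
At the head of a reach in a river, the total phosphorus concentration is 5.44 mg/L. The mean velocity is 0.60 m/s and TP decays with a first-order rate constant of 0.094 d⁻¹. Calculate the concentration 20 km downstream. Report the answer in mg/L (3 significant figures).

5.25 mg/L

Travel time t = 20 km / 0.60 m/s = 2e+04/0.60 = 3.333e+04 s = 0.3858 d.
First-order decay: C = 5.44·exp(−0.094·0.3858) = 5.44·0.9644 = 5.246 mg/L.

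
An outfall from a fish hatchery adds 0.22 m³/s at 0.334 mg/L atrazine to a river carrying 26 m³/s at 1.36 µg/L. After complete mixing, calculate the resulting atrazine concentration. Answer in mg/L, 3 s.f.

0.00415 mg/L

1.36 µg/L = 0.00136 mg/L.
Conservation of mass across the mixing zone: C = (0.22·0.334 + 26·0.00136) / (0.22 + 26) = 0.1088/26.22 = 0.004151 mg/L.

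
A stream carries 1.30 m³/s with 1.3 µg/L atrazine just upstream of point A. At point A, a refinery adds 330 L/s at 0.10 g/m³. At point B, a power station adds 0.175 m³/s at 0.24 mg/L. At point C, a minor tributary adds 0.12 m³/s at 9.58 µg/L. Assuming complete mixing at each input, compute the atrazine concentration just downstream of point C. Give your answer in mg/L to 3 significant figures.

1.3 µg/L = 0.0013 mg/L.
330 L/s = 0.33 m³/s.
After input A: C = (1.3·0.0013 + 0.33·0.1) / 1.63 = 0.02128 mg/L.
After input B: C = (1.63·0.02128 + 0.175·0.24) / 1.805 = 0.04249 mg/L.
9.58 µg/L = 0.00958 mg/L.
After input C: C = (1.805·0.04249 + 0.12·0.00958) / 1.925 = 0.04044 mg/L.

0.0404 mg/L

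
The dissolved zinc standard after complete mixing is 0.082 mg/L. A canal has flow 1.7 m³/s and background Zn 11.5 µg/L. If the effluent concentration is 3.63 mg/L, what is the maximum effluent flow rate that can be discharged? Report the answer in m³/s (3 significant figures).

11.5 µg/L = 0.0115 mg/L.
Mass balance at complete mixing: C_std·(Q_w + Q_r) = Q_w·C_e + Q_r·C_b.
Rearranging, Q_w = Q_r·(C_std − C_b)/(C_e − C_std) = 1.7·(0.082 − 0.0115) / (3.63 − 0.082) = 0.03378 m³/s.

0.0338 m³/s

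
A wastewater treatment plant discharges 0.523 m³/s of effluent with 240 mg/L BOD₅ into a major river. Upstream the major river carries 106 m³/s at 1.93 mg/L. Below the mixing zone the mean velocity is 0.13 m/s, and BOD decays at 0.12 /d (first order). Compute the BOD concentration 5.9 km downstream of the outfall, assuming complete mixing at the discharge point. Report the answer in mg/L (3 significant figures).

2.91 mg/L

After complete mixing, C₀ = (0.523·240 + 106·1.93) / 106.5 = 3.099 mg/L.
Travel time t = 5900 m / 0.13 m/s = 4.538e+04 s = 0.5253 d.
C = 3.099·exp(−0.12·0.5253) = 3.099·0.9389 = 2.91 mg/L.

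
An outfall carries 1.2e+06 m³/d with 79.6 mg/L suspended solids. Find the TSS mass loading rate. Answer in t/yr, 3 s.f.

34900 t/yr

1.2e+06 m³/d = 13.89 m³/s.
Mass flux = Q·C = 13.89 m³/s × 79.6 g/m³ = 1106 g/s.
= 1106 g/s × 31.56 = 3.489e+04 t/yr.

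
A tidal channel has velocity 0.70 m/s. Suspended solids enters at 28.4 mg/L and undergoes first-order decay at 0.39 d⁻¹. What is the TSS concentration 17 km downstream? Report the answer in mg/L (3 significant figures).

Travel time t = 17 km / 0.70 m/s = 1.7e+04/0.70 = 2.429e+04 s = 0.2811 d.
First-order decay: C = 28.4·exp(−0.39·0.2811) = 28.4·0.8962 = 25.45 mg/L.

25.5 mg/L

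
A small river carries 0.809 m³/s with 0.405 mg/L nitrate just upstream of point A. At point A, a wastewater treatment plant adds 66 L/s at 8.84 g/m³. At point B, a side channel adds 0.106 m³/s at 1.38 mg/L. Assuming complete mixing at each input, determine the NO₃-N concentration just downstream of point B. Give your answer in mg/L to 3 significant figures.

1.08 mg/L

66 L/s = 0.066 m³/s.
After input A: C = (0.809·0.405 + 0.066·8.84) / 0.875 = 1.041 mg/L.
After input B: C = (0.875·1.041 + 0.106·1.38) / 0.981 = 1.078 mg/L.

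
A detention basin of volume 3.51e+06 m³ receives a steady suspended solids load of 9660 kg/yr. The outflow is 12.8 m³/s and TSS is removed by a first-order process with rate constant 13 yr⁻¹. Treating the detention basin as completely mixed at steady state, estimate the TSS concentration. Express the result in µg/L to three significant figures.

Outflow Q = 12.8 m³/s × 3.156e+07 s/yr = 4.039e+08 m³/yr.
Steady-state CSTR mass balance: W = Q·C + k·V·C, so C = W/(Q + kV).
Q + kV = 4.039e+08 + 13·3.51e+06 = 4.496e+08 m³/yr.
C = 9660/4.496e+08 = 2.149e-05 kg/m³ = 0.02149 mg/L = 21.49 µg/L.

21.5 µg/L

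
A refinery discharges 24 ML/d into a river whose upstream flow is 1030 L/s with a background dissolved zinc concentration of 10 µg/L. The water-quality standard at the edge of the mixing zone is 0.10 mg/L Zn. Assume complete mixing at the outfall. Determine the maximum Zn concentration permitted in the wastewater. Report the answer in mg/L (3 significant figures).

0.434 mg/L

24 ML/d = 0.2778 m³/s.
1030 L/s = 1.03 m³/s.
10 µg/L = 0.01 mg/L.
Mass balance: 0.1·1.308 = 0.2778·Cₑ + 1.03·0.01.
Cₑ = (0.1308 − 0.0103) / 0.2778 = 0.4337 mg/L.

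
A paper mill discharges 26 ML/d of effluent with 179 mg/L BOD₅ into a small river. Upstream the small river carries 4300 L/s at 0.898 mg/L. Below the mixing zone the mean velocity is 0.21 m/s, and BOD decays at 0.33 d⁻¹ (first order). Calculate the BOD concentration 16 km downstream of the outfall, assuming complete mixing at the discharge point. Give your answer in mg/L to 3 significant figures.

26 ML/d = 0.3009 m³/s.
4300 L/s = 4.3 m³/s.
After complete mixing, C₀ = (0.3009·179 + 4.3·0.898) / 4.601 = 12.55 mg/L.
Travel time t = 1.6e+04 m / 0.21 m/s = 7.619e+04 s = 0.8818 d.
C = 12.55·exp(−0.33·0.8818) = 12.55·0.7475 = 9.379 mg/L.

9.38 mg/L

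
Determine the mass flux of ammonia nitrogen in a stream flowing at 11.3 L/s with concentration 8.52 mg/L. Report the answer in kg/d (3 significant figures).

11.3 L/s = 0.0113 m³/s.
Mass flux = Q·C = 0.0113 m³/s × 8.52 g/m³ = 0.09628 g/s.
= 0.09628 g/s × 86.4 = 8.318 kg/d.

8.32 kg/d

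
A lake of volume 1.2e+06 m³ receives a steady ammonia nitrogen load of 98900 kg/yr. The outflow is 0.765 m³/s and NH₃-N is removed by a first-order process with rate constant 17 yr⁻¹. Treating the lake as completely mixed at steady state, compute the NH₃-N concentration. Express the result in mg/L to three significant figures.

2.22 mg/L

Outflow Q = 0.765 m³/s × 3.156e+07 s/yr = 2.414e+07 m³/yr.
Steady-state CSTR mass balance: W = Q·C + k·V·C, so C = W/(Q + kV).
Q + kV = 2.414e+07 + 17·1.2e+06 = 4.454e+07 m³/yr.
C = 98900/4.454e+07 = 0.00222 kg/m³ = 2.22 mg/L.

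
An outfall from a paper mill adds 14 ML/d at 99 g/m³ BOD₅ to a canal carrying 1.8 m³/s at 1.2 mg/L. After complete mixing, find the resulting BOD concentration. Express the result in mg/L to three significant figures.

9.28 mg/L

14 ML/d = 0.162 m³/s.
By mass balance at complete mixing, C = (0.162·99 + 1.8·1.2) / (0.162 + 1.8) = 18.2/1.962 = 9.277 mg/L.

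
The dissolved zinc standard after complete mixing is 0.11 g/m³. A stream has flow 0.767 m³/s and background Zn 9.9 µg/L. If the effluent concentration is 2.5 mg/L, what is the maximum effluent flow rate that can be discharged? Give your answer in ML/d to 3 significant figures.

9.9 µg/L = 0.0099 mg/L.
Mass balance at complete mixing: C_std·(Q_w + Q_r) = Q_w·C_e + Q_r·C_b.
Rearranging, Q_w = Q_r·(C_std − C_b)/(C_e − C_std) = 0.767·(0.11 − 0.0099) / (2.5 − 0.11) = 0.03212 m³/s.
= 2.776 ML/d.

2.78 ML/d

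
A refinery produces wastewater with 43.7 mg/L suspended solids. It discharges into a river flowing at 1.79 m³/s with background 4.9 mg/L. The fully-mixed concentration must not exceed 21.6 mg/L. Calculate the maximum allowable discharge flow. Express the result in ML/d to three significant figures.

Mass balance at complete mixing: C_std·(Q_w + Q_r) = Q_w·C_e + Q_r·C_b.
Rearranging, Q_w = Q_r·(C_std − C_b)/(C_e − C_std) = 1.79·(21.6 − 4.9) / (43.7 − 21.6) = 1.353 m³/s.
= 116.9 ML/d.

117 ML/d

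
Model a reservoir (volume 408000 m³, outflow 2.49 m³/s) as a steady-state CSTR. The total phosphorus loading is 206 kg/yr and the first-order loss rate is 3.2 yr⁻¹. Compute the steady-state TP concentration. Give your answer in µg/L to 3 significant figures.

Outflow Q = 2.49 m³/s × 3.156e+07 s/yr = 7.858e+07 m³/yr.
Steady-state CSTR mass balance: W = Q·C + k·V·C, so C = W/(Q + kV).
Q + kV = 7.858e+07 + 3.2·408000 = 7.988e+07 m³/yr.
C = 206/7.988e+07 = 2.579e-06 kg/m³ = 0.002579 mg/L = 2.579 µg/L.

2.58 µg/L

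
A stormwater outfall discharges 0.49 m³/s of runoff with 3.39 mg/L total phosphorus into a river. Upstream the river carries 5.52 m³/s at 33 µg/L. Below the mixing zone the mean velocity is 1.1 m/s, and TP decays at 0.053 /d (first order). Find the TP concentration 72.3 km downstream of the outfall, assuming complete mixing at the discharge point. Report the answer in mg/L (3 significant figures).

33 µg/L = 0.033 mg/L.
After complete mixing, C₀ = (0.49·3.39 + 5.52·0.033) / 6.01 = 0.3067 mg/L.
Travel time t = 7.23e+04 m / 1.1 m/s = 6.573e+04 s = 0.7607 d.
C = 0.3067·exp(−0.053·0.7607) = 0.3067·0.9605 = 0.2946 mg/L.

0.295 mg/L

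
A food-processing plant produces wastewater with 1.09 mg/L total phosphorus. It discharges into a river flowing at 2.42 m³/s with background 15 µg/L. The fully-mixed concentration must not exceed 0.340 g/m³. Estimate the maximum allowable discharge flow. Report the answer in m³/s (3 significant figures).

15 µg/L = 0.015 mg/L.
Mass balance at complete mixing: C_std·(Q_w + Q_r) = Q_w·C_e + Q_r·C_b.
Rearranging, Q_w = Q_r·(C_std − C_b)/(C_e − C_std) = 2.42·(0.34 − 0.015) / (1.09 − 0.34) = 1.049 m³/s.

1.05 m³/s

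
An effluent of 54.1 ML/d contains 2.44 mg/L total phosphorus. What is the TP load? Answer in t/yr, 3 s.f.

54.1 ML/d = 0.6262 m³/s.
Mass flux = Q·C = 0.6262 m³/s × 2.44 g/m³ = 1.528 g/s.
= 1.528 g/s × 31.56 = 48.21 t/yr.

48.2 t/yr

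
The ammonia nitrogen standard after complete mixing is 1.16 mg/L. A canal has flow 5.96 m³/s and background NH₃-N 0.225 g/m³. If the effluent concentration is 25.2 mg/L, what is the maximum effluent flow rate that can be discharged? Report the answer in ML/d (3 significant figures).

Mass balance at complete mixing: C_std·(Q_w + Q_r) = Q_w·C_e + Q_r·C_b.
Rearranging, Q_w = Q_r·(C_std − C_b)/(C_e − C_std) = 5.96·(1.16 − 0.225) / (25.2 − 1.16) = 0.2318 m³/s.
= 20.03 ML/d.

20.0 ML/d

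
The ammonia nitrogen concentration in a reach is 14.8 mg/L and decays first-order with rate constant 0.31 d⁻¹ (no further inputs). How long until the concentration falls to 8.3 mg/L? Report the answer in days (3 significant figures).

t = ln(C₀/C)/k = ln(14.8/8.3)/0.31 = 0.5784/0.31 = 1.866 d.

1.87 d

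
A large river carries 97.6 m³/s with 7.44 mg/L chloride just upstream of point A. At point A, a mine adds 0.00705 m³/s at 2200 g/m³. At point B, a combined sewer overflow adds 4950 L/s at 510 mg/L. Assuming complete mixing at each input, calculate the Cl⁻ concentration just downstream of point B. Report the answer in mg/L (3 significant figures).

After input A: C = (97.6·7.44 + 0.00705·2200) / 97.61 = 7.598 mg/L.
4950 L/s = 4.95 m³/s.
After input B: C = (97.61·7.598 + 4.95·510) / 102.6 = 31.85 mg/L.

31.8 mg/L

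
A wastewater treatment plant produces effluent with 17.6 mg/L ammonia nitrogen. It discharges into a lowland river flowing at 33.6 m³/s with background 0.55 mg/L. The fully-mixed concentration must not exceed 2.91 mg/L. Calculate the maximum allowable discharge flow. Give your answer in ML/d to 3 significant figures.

Mass balance at complete mixing: C_std·(Q_w + Q_r) = Q_w·C_e + Q_r·C_b.
Rearranging, Q_w = Q_r·(C_std − C_b)/(C_e − C_std) = 33.6·(2.91 − 0.55) / (17.6 − 2.91) = 5.398 m³/s.
= 466.4 ML/d.

466 ML/d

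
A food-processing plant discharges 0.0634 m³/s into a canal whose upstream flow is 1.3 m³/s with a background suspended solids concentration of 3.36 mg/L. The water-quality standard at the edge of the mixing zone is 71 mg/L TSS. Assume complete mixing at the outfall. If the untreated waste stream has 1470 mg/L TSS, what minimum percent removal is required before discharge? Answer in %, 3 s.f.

0.820 %

Mass balance: 71·1.363 = 0.0634·Cₑ + 1.3·3.36.
Cₑ = (96.8 − 4.368) / 0.0634 = 1458 mg/L.
Required removal = 1 − 1458/1470 = 0.8204 %.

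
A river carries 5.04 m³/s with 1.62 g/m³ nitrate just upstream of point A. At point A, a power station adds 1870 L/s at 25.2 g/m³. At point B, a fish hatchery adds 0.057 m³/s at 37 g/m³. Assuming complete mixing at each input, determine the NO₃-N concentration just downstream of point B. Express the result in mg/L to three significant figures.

8.24 mg/L

1870 L/s = 1.87 m³/s.
After input A: C = (5.04·1.62 + 1.87·25.2) / 6.91 = 8.001 mg/L.
After input B: C = (6.91·8.001 + 0.057·37) / 6.967 = 8.239 mg/L.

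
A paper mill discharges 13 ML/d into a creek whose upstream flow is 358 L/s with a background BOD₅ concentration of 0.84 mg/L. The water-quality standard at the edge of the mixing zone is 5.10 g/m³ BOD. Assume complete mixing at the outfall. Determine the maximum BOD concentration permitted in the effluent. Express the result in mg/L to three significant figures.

15.2 mg/L

13 ML/d = 0.1505 m³/s.
358 L/s = 0.358 m³/s.
Mass balance: 5.1·0.5085 = 0.1505·Cₑ + 0.358·0.84.
Cₑ = (2.593 − 0.3007) / 0.1505 = 15.24 mg/L.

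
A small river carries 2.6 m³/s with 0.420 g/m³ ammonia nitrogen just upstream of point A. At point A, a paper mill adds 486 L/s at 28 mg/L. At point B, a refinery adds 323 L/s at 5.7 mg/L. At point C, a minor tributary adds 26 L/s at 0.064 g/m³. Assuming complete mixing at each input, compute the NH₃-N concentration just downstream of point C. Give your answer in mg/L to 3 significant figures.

4.82 mg/L

486 L/s = 0.486 m³/s.
After input A: C = (2.6·0.42 + 0.486·28) / 3.086 = 4.763 mg/L.
323 L/s = 0.323 m³/s.
After input B: C = (3.086·4.763 + 0.323·5.7) / 3.409 = 4.852 mg/L.
26 L/s = 0.026 m³/s.
After input C: C = (3.409·4.852 + 0.026·0.064) / 3.435 = 4.816 mg/L.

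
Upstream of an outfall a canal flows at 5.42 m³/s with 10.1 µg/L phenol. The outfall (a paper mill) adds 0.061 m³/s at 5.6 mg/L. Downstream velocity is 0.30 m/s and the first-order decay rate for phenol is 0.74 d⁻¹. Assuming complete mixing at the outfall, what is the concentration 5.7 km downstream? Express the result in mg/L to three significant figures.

10.1 µg/L = 0.0101 mg/L.
After complete mixing, C₀ = (0.061·5.6 + 5.42·0.0101) / 5.481 = 0.07231 mg/L.
Travel time t = 5700 m / 0.30 m/s = 1.9e+04 s = 0.2199 d.
C = 0.07231·exp(−0.74·0.2199) = 0.07231·0.8498 = 0.06145 mg/L.

0.0615 mg/L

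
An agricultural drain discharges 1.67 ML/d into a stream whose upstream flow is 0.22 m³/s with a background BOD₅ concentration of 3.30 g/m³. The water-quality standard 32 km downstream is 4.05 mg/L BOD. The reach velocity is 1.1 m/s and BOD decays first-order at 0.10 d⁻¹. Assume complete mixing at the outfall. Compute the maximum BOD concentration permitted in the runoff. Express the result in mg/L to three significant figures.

14.3 mg/L

1.67 ML/d = 0.01933 m³/s.
Travel time to the compliance point: t = 3.2e+04/1.1 = 2.909e+04 s = 0.3367 d; decay factor exp(−0.10·0.3367) = 0.9669.
So the concentration just after mixing may be at most 4.05/0.9669 = 4.189 mg/L.
Mass balance: 4.189·0.2393 = 0.01933·Cₑ + 0.22·3.3.
Cₑ = (1.002 − 0.726) / 0.01933 = 14.3 mg/L.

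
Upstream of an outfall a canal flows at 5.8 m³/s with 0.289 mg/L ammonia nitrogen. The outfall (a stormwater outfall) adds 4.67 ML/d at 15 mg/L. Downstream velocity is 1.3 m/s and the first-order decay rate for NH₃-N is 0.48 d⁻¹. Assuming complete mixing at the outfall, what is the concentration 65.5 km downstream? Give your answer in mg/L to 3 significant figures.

4.67 ML/d = 0.05405 m³/s.
After complete mixing, C₀ = (0.05405·15 + 5.8·0.289) / 5.854 = 0.4248 mg/L.
Travel time t = 6.55e+04 m / 1.3 m/s = 5.038e+04 s = 0.5832 d.
C = 0.4248·exp(−0.48·0.5832) = 0.4248·0.7558 = 0.3211 mg/L.

0.321 mg/L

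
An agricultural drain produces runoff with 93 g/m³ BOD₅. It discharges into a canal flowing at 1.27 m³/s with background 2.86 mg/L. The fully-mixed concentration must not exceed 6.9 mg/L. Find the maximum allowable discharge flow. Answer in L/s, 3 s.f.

Mass balance at complete mixing: C_std·(Q_w + Q_r) = Q_w·C_e + Q_r·C_b.
Rearranging, Q_w = Q_r·(C_std − C_b)/(C_e − C_std) = 1.27·(6.9 − 2.86) / (93 − 6.9) = 0.05959 m³/s.
= 59.59 L/s.

59.6 L/s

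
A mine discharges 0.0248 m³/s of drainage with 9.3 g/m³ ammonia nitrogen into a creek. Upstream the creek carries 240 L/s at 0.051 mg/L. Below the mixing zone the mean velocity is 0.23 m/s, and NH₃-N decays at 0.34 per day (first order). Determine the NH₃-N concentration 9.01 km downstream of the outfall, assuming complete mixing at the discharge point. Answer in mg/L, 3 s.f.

240 L/s = 0.24 m³/s.
After complete mixing, C₀ = (0.0248·9.3 + 0.24·0.051) / 0.2648 = 0.9172 mg/L.
Travel time t = 9010 m / 0.23 m/s = 3.917e+04 s = 0.4534 d.
C = 0.9172·exp(−0.34·0.4534) = 0.9172·0.8571 = 0.7862 mg/L.

0.786 mg/L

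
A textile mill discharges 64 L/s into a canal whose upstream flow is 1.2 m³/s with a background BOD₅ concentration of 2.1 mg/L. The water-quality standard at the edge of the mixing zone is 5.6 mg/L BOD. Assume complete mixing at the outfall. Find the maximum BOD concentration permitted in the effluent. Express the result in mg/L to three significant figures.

71.2 mg/L

64 L/s = 0.064 m³/s.
Mass balance: 5.6·1.264 = 0.064·Cₑ + 1.2·2.1.
Cₑ = (7.078 − 2.52) / 0.064 = 71.22 mg/L.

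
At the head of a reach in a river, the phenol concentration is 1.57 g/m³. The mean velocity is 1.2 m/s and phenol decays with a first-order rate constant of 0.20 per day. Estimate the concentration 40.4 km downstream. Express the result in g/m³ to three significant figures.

Travel time t = 40.4 km / 1.2 m/s = 4.04e+04/1.2 = 3.367e+04 s = 0.3897 d.
First-order decay: C = 1.57·exp(−0.20·0.3897) = 1.57·0.925 = 1.452 g/m³.

1.45 g/m³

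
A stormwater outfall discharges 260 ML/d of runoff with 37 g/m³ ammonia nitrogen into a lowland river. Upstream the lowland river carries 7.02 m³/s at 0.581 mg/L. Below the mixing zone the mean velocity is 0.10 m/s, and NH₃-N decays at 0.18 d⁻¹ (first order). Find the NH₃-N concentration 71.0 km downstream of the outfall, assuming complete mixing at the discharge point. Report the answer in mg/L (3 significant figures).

2.62 mg/L

260 ML/d = 3.009 m³/s.
After complete mixing, C₀ = (3.009·37 + 7.02·0.581) / 10.03 = 11.51 mg/L.
Travel time t = 7.1e+04 m / 0.10 m/s = 7.1e+05 s = 8.218 d.
C = 11.51·exp(−0.18·8.218) = 11.51·0.2278 = 2.622 mg/L.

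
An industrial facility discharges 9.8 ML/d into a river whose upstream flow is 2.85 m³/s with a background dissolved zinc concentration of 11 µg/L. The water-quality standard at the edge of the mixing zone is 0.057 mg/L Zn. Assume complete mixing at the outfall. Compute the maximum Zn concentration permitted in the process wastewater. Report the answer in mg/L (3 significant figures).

9.8 ML/d = 0.1134 m³/s.
11 µg/L = 0.011 mg/L.
Mass balance: 0.057·2.963 = 0.1134·Cₑ + 2.85·0.011.
Cₑ = (0.1689 − 0.03135) / 0.1134 = 1.213 mg/L.

1.21 mg/L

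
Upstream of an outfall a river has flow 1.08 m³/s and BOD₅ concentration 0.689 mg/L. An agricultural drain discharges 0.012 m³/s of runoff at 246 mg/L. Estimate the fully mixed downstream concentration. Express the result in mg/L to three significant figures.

3.38 mg/L

By mass balance at complete mixing, C = (0.012·246 + 1.08·0.689) / (0.012 + 1.08) = 3.696/1.092 = 3.385 mg/L.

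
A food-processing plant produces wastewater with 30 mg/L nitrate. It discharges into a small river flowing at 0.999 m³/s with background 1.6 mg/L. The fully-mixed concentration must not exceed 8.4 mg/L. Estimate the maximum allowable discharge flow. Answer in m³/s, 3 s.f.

Mass balance at complete mixing: C_std·(Q_w + Q_r) = Q_w·C_e + Q_r·C_b.
Rearranging, Q_w = Q_r·(C_std − C_b)/(C_e − C_std) = 0.999·(8.4 − 1.6) / (30 − 8.4) = 0.3145 m³/s.

0.315 m³/s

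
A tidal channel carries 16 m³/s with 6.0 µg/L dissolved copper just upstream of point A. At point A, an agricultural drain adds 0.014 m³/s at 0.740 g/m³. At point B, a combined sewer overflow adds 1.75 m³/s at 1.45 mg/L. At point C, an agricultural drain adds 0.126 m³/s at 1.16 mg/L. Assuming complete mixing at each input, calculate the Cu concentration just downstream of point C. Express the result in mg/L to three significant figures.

0.156 mg/L

6.0 µg/L = 0.006 mg/L.
After input A: C = (16·0.006 + 0.014·0.74) / 16.01 = 0.006642 mg/L.
After input B: C = (16.01·0.006642 + 1.75·1.45) / 17.76 = 0.1488 mg/L.
After input C: C = (17.76·0.1488 + 0.126·1.16) / 17.89 = 0.156 mg/L.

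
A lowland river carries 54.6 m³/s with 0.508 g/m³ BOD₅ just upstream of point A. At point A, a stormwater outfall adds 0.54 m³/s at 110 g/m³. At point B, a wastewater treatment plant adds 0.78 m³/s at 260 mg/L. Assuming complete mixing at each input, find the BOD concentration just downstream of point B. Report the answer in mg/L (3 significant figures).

After input A: C = (54.6·0.508 + 0.54·110) / 55.14 = 1.58 mg/L.
After input B: C = (55.14·1.58 + 0.78·260) / 55.92 = 5.185 mg/L.

5.18 mg/L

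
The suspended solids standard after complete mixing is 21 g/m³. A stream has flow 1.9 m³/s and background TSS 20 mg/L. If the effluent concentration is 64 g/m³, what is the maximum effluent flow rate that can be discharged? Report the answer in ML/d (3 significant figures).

Mass balance at complete mixing: C_std·(Q_w + Q_r) = Q_w·C_e + Q_r·C_b.
Rearranging, Q_w = Q_r·(C_std − C_b)/(C_e − C_std) = 1.9·(21 − 20) / (64 − 21) = 0.04419 m³/s.
= 3.818 ML/d.

3.82 ML/d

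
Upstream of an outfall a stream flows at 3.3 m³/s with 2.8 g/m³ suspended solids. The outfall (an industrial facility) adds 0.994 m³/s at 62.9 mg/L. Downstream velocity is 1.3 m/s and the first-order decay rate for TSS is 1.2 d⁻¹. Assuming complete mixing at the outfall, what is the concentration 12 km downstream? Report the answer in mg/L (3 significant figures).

After complete mixing, C₀ = (0.994·62.9 + 3.3·2.8) / 4.294 = 16.71 mg/L.
Travel time t = 1.2e+04 m / 1.3 m/s = 9231 s = 0.1068 d.
C = 16.71·exp(−1.2·0.1068) = 16.71·0.8797 = 14.7 mg/L.

14.7 mg/L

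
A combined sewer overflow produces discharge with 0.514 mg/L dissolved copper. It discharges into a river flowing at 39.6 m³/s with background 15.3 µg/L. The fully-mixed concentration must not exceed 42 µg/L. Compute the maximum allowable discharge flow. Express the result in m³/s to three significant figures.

2.24 m³/s

15.3 µg/L = 0.0153 mg/L.
42 µg/L = 0.042 mg/L.
Mass balance at complete mixing: C_std·(Q_w + Q_r) = Q_w·C_e + Q_r·C_b.
Rearranging, Q_w = Q_r·(C_std − C_b)/(C_e − C_std) = 39.6·(0.042 − 0.0153) / (0.514 − 0.042) = 2.24 m³/s.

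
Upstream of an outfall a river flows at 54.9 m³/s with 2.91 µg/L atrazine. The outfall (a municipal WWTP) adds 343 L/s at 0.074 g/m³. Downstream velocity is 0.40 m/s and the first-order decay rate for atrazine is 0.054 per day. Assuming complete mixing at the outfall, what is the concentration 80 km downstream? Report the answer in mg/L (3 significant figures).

343 L/s = 0.343 m³/s.
2.91 µg/L = 0.00291 mg/L.
After complete mixing, C₀ = (0.343·0.074 + 54.9·0.00291) / 55.24 = 0.003351 mg/L.
Travel time t = 8e+04 m / 0.40 m/s = 2e+05 s = 2.315 d.
C = 0.003351·exp(−0.054·2.315) = 0.003351·0.8825 = 0.002958 mg/L.

0.00296 mg/L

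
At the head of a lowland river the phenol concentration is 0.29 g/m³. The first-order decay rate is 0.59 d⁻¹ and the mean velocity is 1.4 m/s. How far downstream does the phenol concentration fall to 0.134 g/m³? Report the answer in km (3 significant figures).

158 km

From C = C₀·e^(−kt), t = ln(C₀/C)/k = ln(0.29/0.134)/0.59 = 0.772/0.59 = 1.309 d.
Distance = v·t = 1.4 m/s × 1.131e+05 s = 1.583e+05 m = 158.3 km.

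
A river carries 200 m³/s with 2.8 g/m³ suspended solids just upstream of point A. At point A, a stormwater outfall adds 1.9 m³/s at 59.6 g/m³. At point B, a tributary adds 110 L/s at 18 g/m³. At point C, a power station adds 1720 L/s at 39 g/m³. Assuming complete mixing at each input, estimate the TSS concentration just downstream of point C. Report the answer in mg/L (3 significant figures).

After input A: C = (200·2.8 + 1.9·59.6) / 201.9 = 3.335 mg/L.
110 L/s = 0.11 m³/s.
After input B: C = (201.9·3.335 + 0.11·18) / 202 = 3.343 mg/L.
1720 L/s = 1.72 m³/s.
After input C: C = (202·3.343 + 1.72·39) / 203.7 = 3.644 mg/L.

3.64 mg/L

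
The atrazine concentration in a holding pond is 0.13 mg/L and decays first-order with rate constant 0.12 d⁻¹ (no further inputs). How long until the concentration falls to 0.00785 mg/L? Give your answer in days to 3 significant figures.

t = ln(C₀/C)/k = ln(0.13/0.00785)/0.12 = 2.807/0.12 = 23.39 d.

23.4 d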